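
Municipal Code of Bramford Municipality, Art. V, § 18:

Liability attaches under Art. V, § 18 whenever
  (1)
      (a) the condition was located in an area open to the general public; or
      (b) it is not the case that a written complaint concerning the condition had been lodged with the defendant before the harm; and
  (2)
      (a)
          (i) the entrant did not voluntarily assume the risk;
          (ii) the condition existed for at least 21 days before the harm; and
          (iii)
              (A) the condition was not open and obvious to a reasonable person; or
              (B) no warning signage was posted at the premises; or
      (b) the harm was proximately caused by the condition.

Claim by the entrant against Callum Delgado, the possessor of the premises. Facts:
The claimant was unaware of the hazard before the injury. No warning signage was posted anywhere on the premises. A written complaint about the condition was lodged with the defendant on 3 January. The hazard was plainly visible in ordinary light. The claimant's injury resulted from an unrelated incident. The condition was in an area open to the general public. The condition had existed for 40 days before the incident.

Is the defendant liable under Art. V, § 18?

(a) public area — holds.
(b) not (complaint lodged) — not satisfied.
(1): T OR F → true.
(i) no assumed risk — holds.
(ii) condition ≥21 days old — met.
(A) not open/obvious — not met.
(B) no signage posted — satisfied.
(iii): F OR T → true.
(a) = T AND T AND T = true.
(b) proximate cause — not satisfied.
(2) = T OR F = true.
So Overall is satisfied (T AND T).

Yes — liable.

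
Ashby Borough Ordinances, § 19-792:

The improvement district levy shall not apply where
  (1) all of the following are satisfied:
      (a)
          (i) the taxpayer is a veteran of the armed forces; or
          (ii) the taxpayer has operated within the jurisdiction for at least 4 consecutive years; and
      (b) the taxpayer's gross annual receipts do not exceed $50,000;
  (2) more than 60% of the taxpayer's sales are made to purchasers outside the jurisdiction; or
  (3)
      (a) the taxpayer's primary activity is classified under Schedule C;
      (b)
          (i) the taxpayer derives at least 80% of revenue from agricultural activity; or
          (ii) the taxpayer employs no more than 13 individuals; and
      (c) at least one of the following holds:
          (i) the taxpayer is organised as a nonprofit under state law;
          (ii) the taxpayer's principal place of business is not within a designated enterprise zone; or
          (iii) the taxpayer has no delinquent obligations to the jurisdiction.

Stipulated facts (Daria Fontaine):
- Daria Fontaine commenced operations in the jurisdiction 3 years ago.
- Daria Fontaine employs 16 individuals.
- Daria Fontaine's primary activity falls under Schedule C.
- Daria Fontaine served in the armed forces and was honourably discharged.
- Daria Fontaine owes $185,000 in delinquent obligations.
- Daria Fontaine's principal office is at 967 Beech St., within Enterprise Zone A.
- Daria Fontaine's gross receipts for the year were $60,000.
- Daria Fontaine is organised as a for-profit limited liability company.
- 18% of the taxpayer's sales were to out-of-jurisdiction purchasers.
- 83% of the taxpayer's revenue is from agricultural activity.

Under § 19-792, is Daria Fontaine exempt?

(i) veteran — holds.
(ii) ≥ 4 yrs in jurisdiction — not met.
(a) = T OR F = true.
(b) receipts ≤ $50,000 — fails.
So (1) is not satisfied (T AND F).
(2) >60% out-of-jur. sales — not met.
(a) Schedule C activity — holds.
(i) ≥80% agricultural — satisfied.
(ii) ≤ 13 employees — fails.
(b): T OR F → true.
(i) nonprofit — fails.
(ii) not (in enterprise zone) — not satisfied.
(iii) no delinquency — not met.
(c) = F OR F OR F = false.
(3) = T AND T AND F = false.
Overall: F OR F OR F → false.

No — not exempt.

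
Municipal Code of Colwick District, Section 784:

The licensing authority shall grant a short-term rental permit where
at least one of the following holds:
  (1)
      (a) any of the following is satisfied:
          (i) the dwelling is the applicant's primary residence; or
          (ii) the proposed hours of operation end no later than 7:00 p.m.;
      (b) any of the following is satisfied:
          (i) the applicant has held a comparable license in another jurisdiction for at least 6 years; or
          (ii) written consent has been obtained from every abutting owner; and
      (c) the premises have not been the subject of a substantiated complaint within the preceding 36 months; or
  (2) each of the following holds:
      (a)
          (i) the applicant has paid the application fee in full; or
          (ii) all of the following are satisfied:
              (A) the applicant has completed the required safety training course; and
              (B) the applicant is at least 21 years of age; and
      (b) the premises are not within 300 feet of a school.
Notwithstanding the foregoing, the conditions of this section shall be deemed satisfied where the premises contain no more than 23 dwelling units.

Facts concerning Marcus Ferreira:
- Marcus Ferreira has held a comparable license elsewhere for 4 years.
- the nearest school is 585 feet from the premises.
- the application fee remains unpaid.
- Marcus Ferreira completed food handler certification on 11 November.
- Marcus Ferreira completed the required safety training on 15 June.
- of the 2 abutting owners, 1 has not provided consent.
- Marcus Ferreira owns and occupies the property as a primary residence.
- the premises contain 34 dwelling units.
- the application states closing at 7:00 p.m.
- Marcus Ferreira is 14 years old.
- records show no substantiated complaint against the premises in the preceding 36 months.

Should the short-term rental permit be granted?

(i) primary residence — holds.
(ii) closes by 7 p.m. — met.
(a) = T OR T = true.
(i) prior license ≥ 6 yr — fails.
(ii) all abutters consent — not satisfied.
So (b) is not satisfied (F OR F).
(c) no complaint in 36 mo. — holds.
So (1) is not satisfied (T AND F AND T).
(i) fee paid — not satisfied.
(A) safety training — met.
(B) age ≥ 21 — fails.
So (ii) is not satisfied (T AND F).
(a): F OR F → false.
(b) ≥300 ft from school — satisfied.
So (2) is not satisfied (F AND T).
Overall = F OR F = false.
Exception (≤ 23 units) — not satisfied.
Result: main false OR exception false → false.

No — denied.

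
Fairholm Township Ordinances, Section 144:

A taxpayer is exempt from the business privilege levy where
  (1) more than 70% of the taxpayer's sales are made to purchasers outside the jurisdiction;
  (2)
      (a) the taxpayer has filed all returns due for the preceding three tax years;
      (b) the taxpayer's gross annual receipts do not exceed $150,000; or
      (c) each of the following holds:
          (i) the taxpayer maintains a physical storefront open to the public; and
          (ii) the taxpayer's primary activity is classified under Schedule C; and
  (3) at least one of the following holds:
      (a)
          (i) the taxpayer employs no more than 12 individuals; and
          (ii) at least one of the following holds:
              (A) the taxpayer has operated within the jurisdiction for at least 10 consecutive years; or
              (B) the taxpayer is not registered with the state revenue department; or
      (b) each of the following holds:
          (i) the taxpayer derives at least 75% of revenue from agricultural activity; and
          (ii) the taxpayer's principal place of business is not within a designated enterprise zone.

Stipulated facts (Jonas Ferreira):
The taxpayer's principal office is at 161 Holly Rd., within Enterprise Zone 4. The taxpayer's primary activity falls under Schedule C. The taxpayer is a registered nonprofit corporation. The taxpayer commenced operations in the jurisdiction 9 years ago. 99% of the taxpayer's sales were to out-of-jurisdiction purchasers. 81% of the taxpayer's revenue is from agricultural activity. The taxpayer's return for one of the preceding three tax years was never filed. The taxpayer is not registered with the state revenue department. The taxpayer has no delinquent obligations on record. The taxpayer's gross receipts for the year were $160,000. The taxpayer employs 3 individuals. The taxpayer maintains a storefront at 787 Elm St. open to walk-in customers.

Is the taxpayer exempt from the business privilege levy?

Yes — exempt.

(1) >70% out-of-jur. sales — holds.
(a) returns current — not met.
(b) receipts ≤ $150,000 — fails.
(i) has storefront — satisfied.
(ii) Schedule C activity — met.
(c): T AND T → true.
(2): F OR F OR T → true.
(i) ≤ 12 employees — holds.
(A) ≥ 10 yrs in jurisdiction — not met.
(B) not (state-registered) — satisfied.
So (ii) is satisfied (F OR T).
So (a) is satisfied (T AND T).
(i) ≥75% agricultural — holds.
(ii) not (in enterprise zone) — fails.
So (b) is not satisfied (T AND F).
(3) = T OR F = true.
Overall: T AND T AND T → true.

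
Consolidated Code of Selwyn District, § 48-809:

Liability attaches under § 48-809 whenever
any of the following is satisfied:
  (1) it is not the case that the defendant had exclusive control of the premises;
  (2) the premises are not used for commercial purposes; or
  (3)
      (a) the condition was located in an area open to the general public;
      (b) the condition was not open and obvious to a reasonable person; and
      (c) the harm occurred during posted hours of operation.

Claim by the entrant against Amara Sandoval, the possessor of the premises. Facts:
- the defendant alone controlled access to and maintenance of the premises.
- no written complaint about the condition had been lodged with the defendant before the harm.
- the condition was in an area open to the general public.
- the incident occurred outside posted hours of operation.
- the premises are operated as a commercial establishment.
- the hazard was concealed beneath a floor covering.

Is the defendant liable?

(1) not (exclusive control) — fails.
(2) not (commercial use) — not met.
(a) public area — met.
(b) not open/obvious — satisfied.
(c) during posted hours — fails.
(3) = T AND T AND F = false.
Overall: F OR F OR F → false.

No — not liable.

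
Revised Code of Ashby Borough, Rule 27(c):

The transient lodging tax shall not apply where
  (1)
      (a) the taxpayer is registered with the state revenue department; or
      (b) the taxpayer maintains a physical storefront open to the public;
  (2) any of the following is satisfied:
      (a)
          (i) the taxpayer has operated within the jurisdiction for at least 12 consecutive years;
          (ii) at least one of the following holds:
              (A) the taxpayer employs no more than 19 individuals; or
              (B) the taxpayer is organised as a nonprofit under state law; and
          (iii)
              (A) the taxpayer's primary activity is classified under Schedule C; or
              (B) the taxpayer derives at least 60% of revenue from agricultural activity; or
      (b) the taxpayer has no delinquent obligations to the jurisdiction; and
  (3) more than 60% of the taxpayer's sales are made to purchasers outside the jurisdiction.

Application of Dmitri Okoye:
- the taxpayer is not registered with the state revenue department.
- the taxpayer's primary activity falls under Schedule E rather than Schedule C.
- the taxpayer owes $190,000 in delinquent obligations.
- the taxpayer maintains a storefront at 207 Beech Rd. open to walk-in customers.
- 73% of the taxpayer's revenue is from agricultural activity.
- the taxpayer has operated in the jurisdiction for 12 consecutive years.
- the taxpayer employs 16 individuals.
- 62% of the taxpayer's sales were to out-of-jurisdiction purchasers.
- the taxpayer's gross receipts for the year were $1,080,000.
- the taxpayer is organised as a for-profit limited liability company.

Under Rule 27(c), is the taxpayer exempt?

Yes — exempt.

(a) state-registered — not met.
(b) has storefront — met.
(1): F OR T → true.
(i) ≥ 12 yrs in jurisdiction — met.
(A) ≤ 19 employees — holds.
(B) nonprofit — fails.
(ii): T OR F → true.
(A) Schedule C activity — not met.
(B) ≥60% agricultural — holds.
So (iii) is satisfied (F OR T).
(a) = T AND T AND T = true.
(b) no delinquency — fails.
(2) = T OR F = true.
(3) >60% out-of-jur. sales — satisfied.
Overall: T AND T AND T → true.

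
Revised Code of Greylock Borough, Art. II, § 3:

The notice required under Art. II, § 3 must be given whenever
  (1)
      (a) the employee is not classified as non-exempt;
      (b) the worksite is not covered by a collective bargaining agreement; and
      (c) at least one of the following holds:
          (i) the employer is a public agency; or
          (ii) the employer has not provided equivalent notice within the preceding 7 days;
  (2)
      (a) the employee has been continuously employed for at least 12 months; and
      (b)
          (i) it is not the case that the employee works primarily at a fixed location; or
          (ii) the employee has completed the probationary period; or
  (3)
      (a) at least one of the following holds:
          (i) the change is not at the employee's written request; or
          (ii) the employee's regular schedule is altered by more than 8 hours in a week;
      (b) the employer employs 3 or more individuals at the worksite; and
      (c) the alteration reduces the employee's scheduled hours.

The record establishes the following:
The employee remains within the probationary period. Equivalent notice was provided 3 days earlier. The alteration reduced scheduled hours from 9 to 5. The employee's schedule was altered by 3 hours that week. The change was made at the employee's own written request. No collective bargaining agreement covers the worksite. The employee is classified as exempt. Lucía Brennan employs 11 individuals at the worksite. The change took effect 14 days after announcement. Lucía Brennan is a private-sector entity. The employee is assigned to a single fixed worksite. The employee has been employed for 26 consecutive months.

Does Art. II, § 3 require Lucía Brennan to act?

No — not required.

(a) not (non-exempt) — holds.
(b) no CBA — holds.
(i) public agency — not satisfied.
(ii) no recent notice — fails.
(c) = F OR F = false.
(1) = T AND T AND F = false.
(a) tenure ≥ 12 mo. — holds.
(i) not (fixed location) — not met.
(ii) past probation — not met.
(b): F OR F → false.
So (2) is not satisfied (T AND F).
(i) not employee-requested — not satisfied.
(ii) schedule shift > 8h — fails.
(a): F OR F → false.
(b) ≥ 3 at site — satisfied.
(c) hours reduced — satisfied.
(3) = F AND T AND T = false.
Overall = F OR F OR F = false.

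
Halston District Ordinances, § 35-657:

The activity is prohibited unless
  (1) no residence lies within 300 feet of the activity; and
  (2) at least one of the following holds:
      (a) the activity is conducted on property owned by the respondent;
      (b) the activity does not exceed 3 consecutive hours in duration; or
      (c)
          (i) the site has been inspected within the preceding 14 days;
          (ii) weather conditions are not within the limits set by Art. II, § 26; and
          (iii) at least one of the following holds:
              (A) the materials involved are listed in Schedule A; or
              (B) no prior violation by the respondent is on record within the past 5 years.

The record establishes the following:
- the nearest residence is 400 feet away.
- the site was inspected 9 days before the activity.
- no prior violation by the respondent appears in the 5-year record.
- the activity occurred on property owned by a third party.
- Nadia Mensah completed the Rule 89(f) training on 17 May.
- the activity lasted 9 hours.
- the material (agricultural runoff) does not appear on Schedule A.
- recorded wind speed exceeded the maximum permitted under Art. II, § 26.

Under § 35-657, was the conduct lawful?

Yes — lawful.

(1) no residence in 300 ft — holds.
(a) own property — not satisfied.
(b) ≤ 3 hrs duration — not satisfied.
(i) site inspected — satisfied.
(ii) not (weather ok) — met.
(A) Schedule A material — fails.
(B) no prior violation — met.
So (iii) is satisfied (F OR T).
So (c) is satisfied (T AND T AND T).
(2) = F OR F OR T = true.
Overall = T AND T = true.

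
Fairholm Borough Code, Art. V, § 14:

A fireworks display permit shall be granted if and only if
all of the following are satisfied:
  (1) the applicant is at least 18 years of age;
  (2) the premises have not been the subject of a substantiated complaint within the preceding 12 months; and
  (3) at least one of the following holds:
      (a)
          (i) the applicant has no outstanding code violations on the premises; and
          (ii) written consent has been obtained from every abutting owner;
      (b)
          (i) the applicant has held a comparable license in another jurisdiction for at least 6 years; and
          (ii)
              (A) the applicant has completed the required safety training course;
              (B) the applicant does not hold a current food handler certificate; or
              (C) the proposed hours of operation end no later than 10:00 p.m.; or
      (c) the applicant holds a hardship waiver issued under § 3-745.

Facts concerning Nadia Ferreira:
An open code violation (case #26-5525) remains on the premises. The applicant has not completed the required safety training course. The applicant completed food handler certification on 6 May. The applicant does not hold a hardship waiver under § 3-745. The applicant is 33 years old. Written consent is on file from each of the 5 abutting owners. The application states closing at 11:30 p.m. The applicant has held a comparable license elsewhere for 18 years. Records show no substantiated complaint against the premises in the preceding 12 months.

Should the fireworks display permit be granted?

(1) age ≥ 18 — holds.
(2) no complaint in 12 mo. — met.
(i) no code violations — not satisfied.
(ii) all abutters consent — satisfied.
So (a) is not satisfied (F AND T).
(i) prior license ≥ 6 yr — met.
(A) safety training — fails.
(B) not (food handler cert.) — not met.
(C) closes by 10 p.m. — fails.
(ii) = F OR F OR F = false.
(b) = T AND F = false.
(c) hardship waiver — not satisfied.
(3): F OR F OR F → false.
So Overall is not satisfied (T AND T AND F).

No — denied.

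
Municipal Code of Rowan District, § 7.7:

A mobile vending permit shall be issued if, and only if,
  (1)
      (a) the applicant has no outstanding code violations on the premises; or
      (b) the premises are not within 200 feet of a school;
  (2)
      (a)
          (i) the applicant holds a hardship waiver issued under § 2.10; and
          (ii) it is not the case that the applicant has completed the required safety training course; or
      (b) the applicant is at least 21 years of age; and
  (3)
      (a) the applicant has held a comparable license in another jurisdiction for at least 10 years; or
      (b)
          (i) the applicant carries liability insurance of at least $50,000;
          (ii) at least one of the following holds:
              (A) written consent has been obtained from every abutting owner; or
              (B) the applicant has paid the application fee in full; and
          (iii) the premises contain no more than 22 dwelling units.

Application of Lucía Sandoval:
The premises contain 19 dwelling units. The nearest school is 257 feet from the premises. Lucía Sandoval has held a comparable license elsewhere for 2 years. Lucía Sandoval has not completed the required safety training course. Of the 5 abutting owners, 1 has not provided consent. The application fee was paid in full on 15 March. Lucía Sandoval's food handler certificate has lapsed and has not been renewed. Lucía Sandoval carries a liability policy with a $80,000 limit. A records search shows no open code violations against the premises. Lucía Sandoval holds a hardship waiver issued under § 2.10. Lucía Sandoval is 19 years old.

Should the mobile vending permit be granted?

(a) no code violations — satisfied.
(b) ≥200 ft from school — holds.
(1) = T OR T = true.
(i) hardship waiver — met.
(ii) not (safety training) — met.
(a): T AND T → true.
(b) age ≥ 21 — not satisfied.
(2) = T OR F = true.
(a) prior license ≥ 10 yr — fails.
(i) insurance ≥ $50,000 — satisfied.
(A) all abutters consent — not met.
(B) fee paid — met.
(ii): F OR T → true.
(iii) ≤ 22 units — holds.
So (b) is satisfied (T AND T AND T).
So (3) is satisfied (F OR T).
So Overall is satisfied (T AND T AND T).

Yes — granted.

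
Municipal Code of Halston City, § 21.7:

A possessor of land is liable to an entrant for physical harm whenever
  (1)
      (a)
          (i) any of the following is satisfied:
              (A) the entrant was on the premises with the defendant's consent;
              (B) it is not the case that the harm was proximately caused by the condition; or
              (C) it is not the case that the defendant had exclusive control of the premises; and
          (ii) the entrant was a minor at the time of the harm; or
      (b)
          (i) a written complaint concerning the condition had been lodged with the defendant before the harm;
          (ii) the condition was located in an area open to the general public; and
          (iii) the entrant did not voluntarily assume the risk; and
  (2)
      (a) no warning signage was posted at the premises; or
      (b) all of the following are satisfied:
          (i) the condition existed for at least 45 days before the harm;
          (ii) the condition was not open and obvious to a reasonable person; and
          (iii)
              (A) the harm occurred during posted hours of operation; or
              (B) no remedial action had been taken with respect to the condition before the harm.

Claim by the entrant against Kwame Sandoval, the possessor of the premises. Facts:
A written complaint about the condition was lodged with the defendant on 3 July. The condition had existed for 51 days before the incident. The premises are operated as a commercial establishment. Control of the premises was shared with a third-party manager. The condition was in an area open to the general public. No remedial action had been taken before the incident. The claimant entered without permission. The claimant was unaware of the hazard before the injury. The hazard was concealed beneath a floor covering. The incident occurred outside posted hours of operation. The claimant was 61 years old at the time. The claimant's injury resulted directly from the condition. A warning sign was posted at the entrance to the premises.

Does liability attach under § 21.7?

Yes — liable.

(A) consent to enter — not satisfied.
(B) not (proximate cause) — fails.
(C) not (exclusive control) — holds.
(i): F OR F OR T → true.
(ii) entrant a minor — not met.
So (a) is not satisfied (T AND F).
(i) complaint lodged — met.
(ii) public area — satisfied.
(iii) no assumed risk — satisfied.
So (b) is satisfied (T AND T AND T).
(1): F OR T → true.
(a) no signage posted — fails.
(i) condition ≥45 days old — met.
(ii) not open/obvious — met.
(A) during posted hours — not met.
(B) no remedial action — satisfied.
(iii) = F OR T = true.
(b) = T AND T AND T = true.
(2) = F OR T = true.
So Overall is satisfied (T AND T).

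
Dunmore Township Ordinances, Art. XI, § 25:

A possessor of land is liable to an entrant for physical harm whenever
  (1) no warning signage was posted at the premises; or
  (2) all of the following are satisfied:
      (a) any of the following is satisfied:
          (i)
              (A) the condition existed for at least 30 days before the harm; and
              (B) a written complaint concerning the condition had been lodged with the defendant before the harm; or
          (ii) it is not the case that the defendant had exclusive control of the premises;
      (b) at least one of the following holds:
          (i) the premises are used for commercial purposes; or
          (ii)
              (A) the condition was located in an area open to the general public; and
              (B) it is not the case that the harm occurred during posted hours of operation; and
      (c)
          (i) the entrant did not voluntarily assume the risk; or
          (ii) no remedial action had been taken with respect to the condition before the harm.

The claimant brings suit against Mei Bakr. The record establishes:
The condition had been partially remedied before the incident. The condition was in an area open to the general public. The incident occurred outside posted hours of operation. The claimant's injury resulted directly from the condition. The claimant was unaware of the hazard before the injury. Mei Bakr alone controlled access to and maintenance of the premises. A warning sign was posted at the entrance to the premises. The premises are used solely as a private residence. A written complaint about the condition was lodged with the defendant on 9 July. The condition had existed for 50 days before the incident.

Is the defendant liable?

Yes — liable.

(1) no signage posted — fails.
(A) condition ≥30 days old — satisfied.
(B) complaint lodged — met.
So (i) is satisfied (T AND T).
(ii) not (exclusive control) — not met.
(a): T OR F → true.
(i) commercial use — fails.
(A) public area — met.
(B) not (during posted hours) — satisfied.
(ii) = T AND T = true.
So (b) is satisfied (F OR T).
(i) no assumed risk — met.
(ii) no remedial action — not satisfied.
(c): T OR F → true.
So (2) is satisfied (T AND T AND T).
Overall: F OR T → true.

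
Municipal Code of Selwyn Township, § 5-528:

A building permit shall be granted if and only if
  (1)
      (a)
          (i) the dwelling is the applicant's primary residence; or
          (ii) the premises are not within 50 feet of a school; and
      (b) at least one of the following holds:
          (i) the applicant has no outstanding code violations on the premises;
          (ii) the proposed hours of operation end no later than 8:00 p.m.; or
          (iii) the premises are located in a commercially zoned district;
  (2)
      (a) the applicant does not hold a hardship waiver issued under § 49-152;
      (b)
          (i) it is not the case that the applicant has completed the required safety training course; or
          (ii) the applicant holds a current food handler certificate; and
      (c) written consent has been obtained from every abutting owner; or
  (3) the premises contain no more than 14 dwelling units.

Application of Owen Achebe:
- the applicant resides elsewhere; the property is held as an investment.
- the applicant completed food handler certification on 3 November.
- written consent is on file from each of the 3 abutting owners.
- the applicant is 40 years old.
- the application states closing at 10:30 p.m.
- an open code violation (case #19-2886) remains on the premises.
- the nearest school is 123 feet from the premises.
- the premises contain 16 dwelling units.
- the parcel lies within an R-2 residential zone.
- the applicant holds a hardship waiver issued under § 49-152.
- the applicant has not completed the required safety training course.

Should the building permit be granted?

No — denied.

(i) primary residence — not met.
(ii) ≥50 ft from school — met.
(a): F OR T → true.
(i) no code violations — not met.
(ii) closes by 8 p.m. — fails.
(iii) commercially zoned — not met.
So (b) is not satisfied (F OR F OR F).
So (1) is not satisfied (T AND F).
(a) not (hardship waiver) — not met.
(i) not (safety training) — holds.
(ii) food handler cert. — met.
So (b) is satisfied (T OR T).
(c) all abutters consent — met.
So (2) is not satisfied (F AND T AND T).
(3) ≤ 14 units — not met.
Overall: F OR F OR F → false.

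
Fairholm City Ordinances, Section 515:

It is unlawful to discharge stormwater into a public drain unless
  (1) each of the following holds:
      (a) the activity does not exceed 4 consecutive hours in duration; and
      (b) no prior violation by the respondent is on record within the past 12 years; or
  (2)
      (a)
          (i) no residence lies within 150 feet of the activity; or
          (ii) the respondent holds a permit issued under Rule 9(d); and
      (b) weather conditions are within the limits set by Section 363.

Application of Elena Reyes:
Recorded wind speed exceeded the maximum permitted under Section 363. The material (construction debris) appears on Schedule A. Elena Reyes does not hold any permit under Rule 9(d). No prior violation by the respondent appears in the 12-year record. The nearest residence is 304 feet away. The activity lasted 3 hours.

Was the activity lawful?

(a) ≤ 4 hrs duration — satisfied.
(b) no prior violation — met.
(1) = T AND T = true.
(i) no residence in 150 ft — met.
(ii) holds permit — not met.
(a): T OR F → true.
(b) weather ok — not satisfied.
(2): T AND F → false.
Overall: T OR F → true.

Yes — lawful.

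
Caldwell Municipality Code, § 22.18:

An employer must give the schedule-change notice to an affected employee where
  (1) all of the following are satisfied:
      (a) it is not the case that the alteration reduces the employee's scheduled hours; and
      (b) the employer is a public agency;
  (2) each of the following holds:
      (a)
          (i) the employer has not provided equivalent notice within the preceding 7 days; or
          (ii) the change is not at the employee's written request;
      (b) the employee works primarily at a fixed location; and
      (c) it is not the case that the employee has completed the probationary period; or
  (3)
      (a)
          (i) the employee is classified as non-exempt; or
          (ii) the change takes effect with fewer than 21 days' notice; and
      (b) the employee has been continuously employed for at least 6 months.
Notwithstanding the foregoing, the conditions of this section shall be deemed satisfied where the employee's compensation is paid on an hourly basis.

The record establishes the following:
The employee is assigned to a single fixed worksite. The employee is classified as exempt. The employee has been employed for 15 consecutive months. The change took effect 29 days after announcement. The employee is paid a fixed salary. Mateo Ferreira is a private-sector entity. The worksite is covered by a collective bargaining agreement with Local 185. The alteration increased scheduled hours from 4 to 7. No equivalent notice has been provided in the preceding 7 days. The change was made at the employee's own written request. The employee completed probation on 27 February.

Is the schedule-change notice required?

(a) not (hours reduced) — satisfied.
(b) public agency — fails.
(1) = T AND F = false.
(i) no recent notice — satisfied.
(ii) not employee-requested — not satisfied.
So (a) is satisfied (T OR F).
(b) fixed location — satisfied.
(c) not (past probation) — fails.
So (2) is not satisfied (T AND T AND F).
(i) non-exempt — not satisfied.
(ii) < 21 days' notice — not satisfied.
So (a) is not satisfied (F OR F).
(b) tenure ≥ 6 mo. — satisfied.
So (3) is not satisfied (F AND T).
Overall = F OR F OR F = false.
Exception (hourly-paid) — not satisfied.
Result: main false OR exception false → false.

No — not required.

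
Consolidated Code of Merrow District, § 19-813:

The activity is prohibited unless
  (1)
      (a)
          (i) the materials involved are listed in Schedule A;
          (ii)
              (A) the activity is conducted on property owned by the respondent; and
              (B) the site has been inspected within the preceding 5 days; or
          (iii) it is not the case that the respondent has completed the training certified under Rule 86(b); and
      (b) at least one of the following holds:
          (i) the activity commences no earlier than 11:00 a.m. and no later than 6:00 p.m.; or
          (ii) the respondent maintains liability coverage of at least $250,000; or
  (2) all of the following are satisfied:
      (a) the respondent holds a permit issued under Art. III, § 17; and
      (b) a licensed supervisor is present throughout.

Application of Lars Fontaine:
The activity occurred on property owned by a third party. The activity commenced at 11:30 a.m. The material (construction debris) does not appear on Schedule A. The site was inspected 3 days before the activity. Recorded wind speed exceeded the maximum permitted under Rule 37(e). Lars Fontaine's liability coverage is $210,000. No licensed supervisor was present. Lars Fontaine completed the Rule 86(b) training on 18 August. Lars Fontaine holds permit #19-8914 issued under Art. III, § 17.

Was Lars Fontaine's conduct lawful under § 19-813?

(i) Schedule A material — not satisfied.
(A) own property — fails.
(B) site inspected — satisfied.
(ii) = F AND T = false.
(iii) not (training certified) — fails.
So (a) is not satisfied (F OR F OR F).
(i) start within hours — satisfied.
(ii) coverage ≥ $250,000 — fails.
(b): T OR F → true.
(1): F AND T → false.
(a) holds permit — met.
(b) supervisor present — fails.
So (2) is not satisfied (T AND F).
So Overall is not satisfied (F OR F).

No — unlawful.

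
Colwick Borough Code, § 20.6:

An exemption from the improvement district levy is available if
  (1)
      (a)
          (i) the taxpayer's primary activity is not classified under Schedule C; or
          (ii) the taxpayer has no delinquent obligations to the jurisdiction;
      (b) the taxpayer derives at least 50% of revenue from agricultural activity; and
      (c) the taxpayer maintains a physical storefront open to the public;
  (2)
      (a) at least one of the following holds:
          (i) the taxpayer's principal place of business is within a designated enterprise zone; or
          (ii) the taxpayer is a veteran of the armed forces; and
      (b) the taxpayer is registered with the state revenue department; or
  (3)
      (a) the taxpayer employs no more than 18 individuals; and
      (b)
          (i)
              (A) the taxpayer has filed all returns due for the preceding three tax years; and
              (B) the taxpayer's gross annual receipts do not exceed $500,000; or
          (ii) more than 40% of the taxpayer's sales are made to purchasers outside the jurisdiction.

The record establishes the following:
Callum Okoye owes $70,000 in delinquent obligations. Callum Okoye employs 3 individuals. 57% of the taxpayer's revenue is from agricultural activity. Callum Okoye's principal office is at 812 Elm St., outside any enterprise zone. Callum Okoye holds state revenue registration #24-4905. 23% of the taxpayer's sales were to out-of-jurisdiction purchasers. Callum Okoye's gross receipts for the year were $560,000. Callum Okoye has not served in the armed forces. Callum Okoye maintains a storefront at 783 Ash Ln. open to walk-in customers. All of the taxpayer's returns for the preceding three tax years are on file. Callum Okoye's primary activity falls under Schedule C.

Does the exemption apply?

No — not exempt.

(i) not (Schedule C activity) — not satisfied.
(ii) no delinquency — not satisfied.
(a) = F OR F = false.
(b) ≥50% agricultural — satisfied.
(c) has storefront — met.
(1): F AND T AND T → false.
(i) in enterprise zone — not met.
(ii) veteran — not met.
(a) = F OR F = false.
(b) state-registered — satisfied.
(2) = F AND T = false.
(a) ≤ 18 employees — holds.
(A) returns current — holds.
(B) receipts ≤ $500,000 — not met.
(i) = T AND F = false.
(ii) >40% out-of-jur. sales — fails.
So (b) is not satisfied (F OR F).
So (3) is not satisfied (T AND F).
So Overall is not satisfied (F OR F OR F).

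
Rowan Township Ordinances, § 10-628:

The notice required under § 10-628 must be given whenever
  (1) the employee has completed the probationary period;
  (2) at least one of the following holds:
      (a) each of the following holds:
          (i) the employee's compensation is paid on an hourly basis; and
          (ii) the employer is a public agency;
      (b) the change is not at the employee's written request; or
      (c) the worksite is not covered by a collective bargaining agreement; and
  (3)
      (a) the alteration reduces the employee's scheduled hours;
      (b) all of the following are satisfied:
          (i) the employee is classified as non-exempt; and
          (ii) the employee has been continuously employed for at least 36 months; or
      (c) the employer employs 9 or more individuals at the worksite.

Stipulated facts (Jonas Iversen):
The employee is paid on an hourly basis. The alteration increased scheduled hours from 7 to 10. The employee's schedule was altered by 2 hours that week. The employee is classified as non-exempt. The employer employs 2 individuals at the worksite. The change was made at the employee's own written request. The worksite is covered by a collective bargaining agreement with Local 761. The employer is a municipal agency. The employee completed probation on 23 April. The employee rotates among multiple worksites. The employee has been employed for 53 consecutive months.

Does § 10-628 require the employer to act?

Yes — required.

(1) past probation — met.
(i) hourly-paid — holds.
(ii) public agency — met.
(a) = T AND T = true.
(b) not employee-requested — not met.
(c) no CBA — not met.
So (2) is satisfied (T OR F OR F).
(a) hours reduced — not met.
(i) non-exempt — holds.
(ii) tenure ≥ 36 mo. — met.
So (b) is satisfied (T AND T).
(c) ≥ 9 at site — fails.
(3): F OR T OR F → true.
Overall: T AND T AND T → true.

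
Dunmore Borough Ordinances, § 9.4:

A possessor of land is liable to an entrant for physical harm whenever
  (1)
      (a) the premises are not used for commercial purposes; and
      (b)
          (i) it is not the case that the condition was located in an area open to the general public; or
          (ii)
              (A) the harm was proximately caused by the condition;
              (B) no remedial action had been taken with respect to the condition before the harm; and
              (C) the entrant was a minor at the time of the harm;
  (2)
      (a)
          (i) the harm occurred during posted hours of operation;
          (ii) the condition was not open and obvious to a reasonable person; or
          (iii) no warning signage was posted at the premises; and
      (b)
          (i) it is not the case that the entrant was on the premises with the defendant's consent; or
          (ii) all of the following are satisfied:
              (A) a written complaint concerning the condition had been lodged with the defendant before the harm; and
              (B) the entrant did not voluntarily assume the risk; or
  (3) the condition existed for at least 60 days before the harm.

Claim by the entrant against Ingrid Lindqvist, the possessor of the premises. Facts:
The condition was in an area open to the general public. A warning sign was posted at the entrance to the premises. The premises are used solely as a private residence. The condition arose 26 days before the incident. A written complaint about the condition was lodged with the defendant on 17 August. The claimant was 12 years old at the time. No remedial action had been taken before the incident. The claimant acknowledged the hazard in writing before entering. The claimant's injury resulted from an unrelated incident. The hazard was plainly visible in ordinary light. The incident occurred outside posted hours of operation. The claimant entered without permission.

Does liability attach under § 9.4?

(a) not (commercial use) — holds.
(i) not (public area) — fails.
(A) proximate cause — not satisfied.
(B) no remedial action — met.
(C) entrant a minor — holds.
So (ii) is not satisfied (F AND T AND T).
(b) = F OR F = false.
(1): T AND F → false.
(i) during posted hours — not satisfied.
(ii) not open/obvious — not satisfied.
(iii) no signage posted — fails.
So (a) is not satisfied (F OR F OR F).
(i) not (consent to enter) — satisfied.
(A) complaint lodged — satisfied.
(B) no assumed risk — fails.
(ii) = T AND F = false.
(b): T OR F → true.
(2) = F AND T = false.
(3) condition ≥60 days old — not met.
Overall = F OR F OR F = false.

No — not liable.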